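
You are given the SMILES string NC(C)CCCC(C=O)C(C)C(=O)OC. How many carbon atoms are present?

11

Count every carbon token in the SMILES (each C, including those in ring-closure positions and inside branches).
Carbon count: 11.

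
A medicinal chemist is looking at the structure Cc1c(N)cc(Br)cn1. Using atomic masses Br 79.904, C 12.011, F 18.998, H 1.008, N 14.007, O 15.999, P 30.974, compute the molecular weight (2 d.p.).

First, the molecular formula is C6H7BrN2 (counting implicit H from valence).
  Br: 1 × 79.904 = 79.904
  C: 6 × 12.011 = 72.066
  H: 7 × 1.008 = 7.056
  N: 2 × 14.007 = 28.014
Sum: 1×79.904 + 6×12.011 + 7×1.008 + 2×14.007 = 187.040 → 187.04 g/mol.

187.04 g/mol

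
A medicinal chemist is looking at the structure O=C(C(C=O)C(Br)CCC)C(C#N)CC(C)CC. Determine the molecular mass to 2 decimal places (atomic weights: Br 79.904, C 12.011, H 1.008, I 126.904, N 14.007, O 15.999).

316.24 g/mol

First, the molecular formula is C14H22BrNO2 (counting implicit H from valence).
  Br: 1 × 79.904 = 79.904
  C: 14 × 12.011 = 168.154
  H: 22 × 1.008 = 22.176
  N: 1 × 14.007 = 14.007
  O: 2 × 15.999 = 31.998
Sum: 1×79.904 + 14×12.011 + 22×1.008 + 1×14.007 + 2×15.999 = 316.239 → 316.24 g/mol.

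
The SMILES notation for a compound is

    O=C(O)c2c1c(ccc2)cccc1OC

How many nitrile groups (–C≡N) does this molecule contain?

Scan the SMILES for the nitrile motif — none present.
Groups that are present: 1 carboxylic acid, 1 ether.

0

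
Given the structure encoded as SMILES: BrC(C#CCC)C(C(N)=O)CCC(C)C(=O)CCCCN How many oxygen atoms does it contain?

2

Scan the SMILES for O atoms (remember two-letter symbols like Cl and Br are single atoms).
Oxygen count: 2.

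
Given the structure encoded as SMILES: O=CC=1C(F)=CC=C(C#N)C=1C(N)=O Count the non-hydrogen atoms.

14

Every atom symbol written in the SMILES (organic subset) is one heavy atom; implicit H are not written.
Heavy atoms by element → C:9, F:1, N:2, O:2.
Total: 14.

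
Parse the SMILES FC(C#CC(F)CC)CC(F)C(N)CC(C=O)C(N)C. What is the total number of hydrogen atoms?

Walk through each heavy atom and fill implicit hydrogens from standard valence (C 4, N 3, O 2, S 2, halogen 1):
  atom 1: F (halogen, monovalent) → 0 H
  atom 2: C, bond orders sum to 3 (valence 4) → 1 H
  atom 3: C, bond orders sum to 4 (valence 4) → 0 H
  atom 4: C, bond orders sum to 4 (valence 4) → 0 H
  atom 5: C, bond orders sum to 3 (valence 4) → 1 H
  atom 6: F (halogen, monovalent) → 0 H
  atom 7: C, bond orders sum to 2 (valence 4) → 2 H
  atom 8: C, bond orders sum to 1 (valence 4) → 3 H
  atom 9: C, bond orders sum to 2 (valence 4) → 2 H
  atom 10: C, bond orders sum to 3 (valence 4) → 1 H
  atom 11: F (halogen, monovalent) → 0 H
  atom 12: C, bond orders sum to 3 (valence 4) → 1 H
  atom 13: N, bond orders sum to 1 (valence 3) → 2 H
  atom 14: C, bond orders sum to 2 (valence 4) → 2 H
  atom 15: C, bond orders sum to 3 (valence 4) → 1 H
  atom 16: C, bond orders sum to 3 (valence 4) → 1 H
  atom 17: O, bond orders sum to 2 (valence 2) → 0 H
  atom 18: C, bond orders sum to 3 (valence 4) → 1 H
  atom 19: N, bond orders sum to 1 (valence 3) → 2 H
  atom 20: C, bond orders sum to 1 (valence 4) → 3 H
Total hydrogens: 23.

23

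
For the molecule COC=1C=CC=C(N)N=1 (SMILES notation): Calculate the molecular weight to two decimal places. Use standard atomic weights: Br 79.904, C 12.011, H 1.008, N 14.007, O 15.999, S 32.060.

124.14 g/mol

First, the molecular formula is C6H8N2O (counting implicit H from valence).
  C: 6 × 12.011 = 72.066
  H: 8 × 1.008 = 8.064
  N: 2 × 14.007 = 28.014
  O: 1 × 15.999 = 15.999
Sum: 6×12.011 + 8×1.008 + 2×14.007 + 1×15.999 = 124.143 → 124.14 g/mol.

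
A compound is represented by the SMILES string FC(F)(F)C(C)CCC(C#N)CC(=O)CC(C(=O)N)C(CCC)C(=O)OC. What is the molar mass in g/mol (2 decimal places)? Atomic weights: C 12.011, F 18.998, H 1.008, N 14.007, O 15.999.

First, the molecular formula is C18H27F3N2O4 (counting implicit H from valence).
  C: 18 × 12.011 = 216.198
  F: 3 × 18.998 = 56.994
  H: 27 × 1.008 = 27.216
  N: 2 × 14.007 = 28.014
  O: 4 × 15.999 = 63.996
Sum: 18×12.011 + 3×18.998 + 27×1.008 + 2×14.007 + 4×15.999 = 392.418 → 392.42 g/mol.

392.42 g/mol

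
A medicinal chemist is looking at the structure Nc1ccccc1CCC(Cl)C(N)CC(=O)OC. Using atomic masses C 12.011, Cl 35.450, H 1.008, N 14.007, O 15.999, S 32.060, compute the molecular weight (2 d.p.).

First, the molecular formula is C13H19ClN2O2 (counting implicit H from valence).
  C: 13 × 12.011 = 156.143
  Cl: 1 × 35.450 = 35.450
  H: 19 × 1.008 = 19.152
  N: 2 × 14.007 = 28.014
  O: 2 × 15.999 = 31.998
Sum: 13×12.011 + 1×35.450 + 19×1.008 + 2×14.007 + 2×15.999 = 270.757 → 270.76 g/mol.

270.76 g/mol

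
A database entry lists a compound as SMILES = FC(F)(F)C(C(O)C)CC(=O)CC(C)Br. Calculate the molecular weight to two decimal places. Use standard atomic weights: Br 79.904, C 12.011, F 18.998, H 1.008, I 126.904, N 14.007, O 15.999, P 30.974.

First, the molecular formula is C9H14BrF3O2 (counting implicit H from valence).
  Br: 1 × 79.904 = 79.904
  C: 9 × 12.011 = 108.099
  F: 3 × 18.998 = 56.994
  H: 14 × 1.008 = 14.112
  O: 2 × 15.999 = 31.998
Sum: 1×79.904 + 9×12.011 + 3×18.998 + 14×1.008 + 2×15.999 = 291.107 → 291.11 g/mol.

291.11 g/mol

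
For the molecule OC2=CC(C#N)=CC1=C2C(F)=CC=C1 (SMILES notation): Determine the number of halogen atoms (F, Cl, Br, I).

Halogen atoms appear at heavy-atom position 11 (1×F).
Other groups present: 1 hydroxyl, 1 nitrile.
Halogen count: 1.

1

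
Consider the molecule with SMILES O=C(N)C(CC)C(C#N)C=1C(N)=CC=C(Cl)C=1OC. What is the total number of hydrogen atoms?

Walk through each heavy atom and fill implicit hydrogens from standard valence (C 4, N 3, O 2, S 2, halogen 1):
  atom 1: O, bond orders sum to 2 (valence 2) → 0 H
  atom 2: C, bond orders sum to 4 (valence 4) → 0 H
  atom 3: N, bond orders sum to 1 (valence 3) → 2 H
  atom 4: C, bond orders sum to 3 (valence 4) → 1 H
  atom 5: C, bond orders sum to 2 (valence 4) → 2 H
  atom 6: C, bond orders sum to 1 (valence 4) → 3 H
  atom 7: C, bond orders sum to 3 (valence 4) → 1 H
  atom 8: C, bond orders sum to 4 (valence 4) → 0 H
  atom 9: N, bond orders sum to 3 (valence 3) → 0 H
  atom 10: C, bond orders sum to 4 (valence 4) → 0 H
  atom 11: C, bond orders sum to 4 (valence 4) → 0 H
  atom 12: N, bond orders sum to 1 (valence 3) → 2 H
  atom 13: C, bond orders sum to 3 (valence 4) → 1 H
  atom 14: C, bond orders sum to 3 (valence 4) → 1 H
  atom 15: C, bond orders sum to 4 (valence 4) → 0 H
  atom 16: Cl (halogen, monovalent) → 0 H
  atom 17: C, bond orders sum to 4 (valence 4) → 0 H
  atom 18: O, bond orders sum to 2 (valence 2) → 0 H
  atom 19: C, bond orders sum to 1 (valence 4) → 3 H
Total hydrogens: 16.

16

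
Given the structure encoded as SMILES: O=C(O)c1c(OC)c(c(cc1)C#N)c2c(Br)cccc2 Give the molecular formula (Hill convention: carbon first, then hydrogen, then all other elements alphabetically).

Walk through each heavy atom and fill implicit hydrogens from standard valence (C 4, N 3, O 2, S 2, halogen 1); for lowercase aromatic atoms, an aromatic c carries 1 H when it has two neighbours and 0 H with three, and aromatic n carries 0 H:
  atom 1: O, bond orders sum to 2 (valence 2) → 0 H
  atom 2: C, bond orders sum to 4 (valence 4) → 0 H
  atom 3: O, bond orders sum to 1 (valence 2) → 1 H
  atom 4: aromatic c, 3 neighbours → 0 H
  atom 5: aromatic c, 3 neighbours → 0 H
  atom 6: O, bond orders sum to 2 (valence 2) → 0 H
  atom 7: C, bond orders sum to 1 (valence 4) → 3 H
  atom 8: aromatic c, 3 neighbours → 0 H
  atom 9: aromatic c, 3 neighbours → 0 H
  atom 10: aromatic c, 2 neighbours → 1 H
  atom 11: aromatic c, 2 neighbours → 1 H
  atom 12: C, bond orders sum to 4 (valence 4) → 0 H
  atom 13: N, bond orders sum to 3 (valence 3) → 0 H
  atom 14: aromatic c, 3 neighbours → 0 H
  atom 15: aromatic c, 3 neighbours → 0 H
  atom 16: Br (halogen, monovalent) → 0 H
  atom 17: aromatic c, 2 neighbours → 1 H
  atom 18: aromatic c, 2 neighbours → 1 H
  atom 19: aromatic c, 2 neighbours → 1 H
  atom 20: aromatic c, 2 neighbours → 1 H
Totals → C:15, H:10, Br:1, N:1, O:3.
In Hill order: C15H10BrNO3.

C15H10BrNO3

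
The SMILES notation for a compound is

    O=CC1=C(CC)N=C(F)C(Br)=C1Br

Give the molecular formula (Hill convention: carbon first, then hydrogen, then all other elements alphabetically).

Walk through each heavy atom and fill implicit hydrogens from standard valence (C 4, N 3, O 2, S 2, halogen 1):
  atom 1: O, bond orders sum to 2 (valence 2) → 0 H
  atom 2: C, bond orders sum to 3 (valence 4) → 1 H
  atom 3: C, bond orders sum to 4 (valence 4) → 0 H
  atom 4: C, bond orders sum to 4 (valence 4) → 0 H
  atom 5: C, bond orders sum to 2 (valence 4) → 2 H
  atom 6: C, bond orders sum to 1 (valence 4) → 3 H
  atom 7: N, bond orders sum to 3 (valence 3) → 0 H
  atom 8: C, bond orders sum to 4 (valence 4) → 0 H
  atom 9: F (halogen, monovalent) → 0 H
  atom 10: C, bond orders sum to 4 (valence 4) → 0 H
  atom 11: Br (halogen, monovalent) → 0 H
  atom 12: C, bond orders sum to 4 (valence 4) → 0 H
  atom 13: Br (halogen, monovalent) → 0 H
Totals → C:8, H:6, Br:2, F:1, N:1, O:1.
In Hill order: C8H6Br2FNO.

C8H6Br2FNO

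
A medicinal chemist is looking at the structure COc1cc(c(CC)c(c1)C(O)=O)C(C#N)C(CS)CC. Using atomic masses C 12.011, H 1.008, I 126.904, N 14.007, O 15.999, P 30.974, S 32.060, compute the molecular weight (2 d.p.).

First, the molecular formula is C16H21NO3S (counting implicit H from valence).
  C: 16 × 12.011 = 192.176
  H: 21 × 1.008 = 21.168
  N: 1 × 14.007 = 14.007
  O: 3 × 15.999 = 47.997
  S: 1 × 32.060 = 32.060
Sum: 16×12.011 + 21×1.008 + 1×14.007 + 3×15.999 + 1×32.060 = 307.408 → 307.41 g/mol.

307.41 g/mol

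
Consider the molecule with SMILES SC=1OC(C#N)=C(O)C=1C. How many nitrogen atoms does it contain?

1

Scan the SMILES for N atoms (remember two-letter symbols like Cl and Br are single atoms).
Nitrogen count: 1.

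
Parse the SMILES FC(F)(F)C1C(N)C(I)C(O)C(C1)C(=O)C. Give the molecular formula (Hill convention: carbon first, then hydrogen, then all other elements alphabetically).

Walk through each heavy atom and fill implicit hydrogens from standard valence (C 4, N 3, O 2, S 2, halogen 1):
  atom 1: F (halogen, monovalent) → 0 H
  atom 2: C, bond orders sum to 4 (valence 4) → 0 H
  atom 3: F (halogen, monovalent) → 0 H
  atom 4: F (halogen, monovalent) → 0 H
  atom 5: C, bond orders sum to 3 (valence 4) → 1 H
  atom 6: C, bond orders sum to 3 (valence 4) → 1 H
  atom 7: N, bond orders sum to 1 (valence 3) → 2 H
  atom 8: C, bond orders sum to 3 (valence 4) → 1 H
  atom 9: I (halogen, monovalent) → 0 H
  atom 10: C, bond orders sum to 3 (valence 4) → 1 H
  atom 11: O, bond orders sum to 1 (valence 2) → 1 H
  atom 12: C, bond orders sum to 3 (valence 4) → 1 H
  atom 13: C, bond orders sum to 2 (valence 4) → 2 H
  atom 14: C, bond orders sum to 4 (valence 4) → 0 H
  atom 15: O, bond orders sum to 2 (valence 2) → 0 H
  atom 16: C, bond orders sum to 1 (valence 4) → 3 H
Totals → C:9, H:13, F:3, I:1, N:1, O:2.

C9H13F3INO2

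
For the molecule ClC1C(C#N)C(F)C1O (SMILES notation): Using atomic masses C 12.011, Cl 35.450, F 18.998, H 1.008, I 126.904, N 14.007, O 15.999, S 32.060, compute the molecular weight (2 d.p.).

First, the molecular formula is C5H5ClFNO (counting implicit H from valence).
  C: 5 × 12.011 = 60.055
  Cl: 1 × 35.450 = 35.450
  F: 1 × 18.998 = 18.998
  H: 5 × 1.008 = 5.040
  N: 1 × 14.007 = 14.007
  O: 1 × 15.999 = 15.999
Sum: 5×12.011 + 1×35.450 + 1×18.998 + 5×1.008 + 1×14.007 + 1×15.999 = 149.549 → 149.55 g/mol.

149.55 g/mol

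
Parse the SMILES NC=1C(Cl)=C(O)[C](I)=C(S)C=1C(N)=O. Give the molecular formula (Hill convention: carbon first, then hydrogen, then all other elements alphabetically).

C7H6ClIN2O2S

Walk through each heavy atom and fill implicit hydrogens from standard valence (C 4, N 3, O 2, S 2, halogen 1):
  atom 1: N, bond orders sum to 1 (valence 3) → 2 H
  atom 2: C, bond orders sum to 4 (valence 4) → 0 H
  atom 3: C, bond orders sum to 4 (valence 4) → 0 H
  atom 4: Cl (halogen, monovalent) → 0 H
  atom 5: C, bond orders sum to 4 (valence 4) → 0 H
  atom 6: O, bond orders sum to 1 (valence 2) → 1 H
  atom 7: C with explicit H count 0
  atom 8: I (halogen, monovalent) → 0 H
  atom 9: C, bond orders sum to 4 (valence 4) → 0 H
  atom 10: S, bond orders sum to 1 (valence 2) → 1 H
  atom 11: C, bond orders sum to 4 (valence 4) → 0 H
  atom 12: C, bond orders sum to 4 (valence 4) → 0 H
  atom 13: N, bond orders sum to 1 (valence 3) → 2 H
  atom 14: O, bond orders sum to 2 (valence 2) → 0 H
Totals → C:7, H:6, Cl:1, I:1, N:2, O:2, S:1.
In Hill order: C7H6ClIN2O2S.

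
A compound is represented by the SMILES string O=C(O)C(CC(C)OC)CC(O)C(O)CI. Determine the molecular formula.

C10H19IO5

Walk through each heavy atom and fill implicit hydrogens from standard valence (C 4, N 3, O 2, S 2, halogen 1):
  atom 1: O, bond orders sum to 2 (valence 2) → 0 H
  atom 2: C, bond orders sum to 4 (valence 4) → 0 H
  atom 3: O, bond orders sum to 1 (valence 2) → 1 H
  atom 4: C, bond orders sum to 3 (valence 4) → 1 H
  atom 5: C, bond orders sum to 2 (valence 4) → 2 H
  atom 6: C, bond orders sum to 3 (valence 4) → 1 H
  atom 7: C, bond orders sum to 1 (valence 4) → 3 H
  atom 8: O, bond orders sum to 2 (valence 2) → 0 H
  atom 9: C, bond orders sum to 1 (valence 4) → 3 H
  atom 10: C, bond orders sum to 2 (valence 4) → 2 H
  atom 11: C, bond orders sum to 3 (valence 4) → 1 H
  atom 12: O, bond orders sum to 1 (valence 2) → 1 H
  atom 13: C, bond orders sum to 3 (valence 4) → 1 H
  atom 14: O, bond orders sum to 1 (valence 2) → 1 H
  atom 15: C, bond orders sum to 2 (valence 4) → 2 H
  atom 16: I (halogen, monovalent) → 0 H
Totals → C:10, H:19, I:1, O:5.
In Hill order: C10H19IO5.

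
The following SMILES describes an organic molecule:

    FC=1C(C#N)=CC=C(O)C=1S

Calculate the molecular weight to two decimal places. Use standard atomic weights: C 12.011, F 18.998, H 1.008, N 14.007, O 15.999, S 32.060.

First, the molecular formula is C7H4FNOS (counting implicit H from valence).
  C: 7 × 12.011 = 84.077
  F: 1 × 18.998 = 18.998
  H: 4 × 1.008 = 4.032
  N: 1 × 14.007 = 14.007
  O: 1 × 15.999 = 15.999
  S: 1 × 32.060 = 32.060
Sum: 7×12.011 + 1×18.998 + 4×1.008 + 1×14.007 + 1×15.999 + 1×32.060 = 169.173 → 169.17 g/mol.

169.17 g/mol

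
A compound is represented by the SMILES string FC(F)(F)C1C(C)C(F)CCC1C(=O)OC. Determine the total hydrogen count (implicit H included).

Walk through each heavy atom and fill implicit hydrogens from standard valence (C 4, N 3, O 2, S 2, halogen 1):
  atom 1: F (halogen, monovalent) → 0 H
  atom 2: C, bond orders sum to 4 (valence 4) → 0 H
  atom 3: F (halogen, monovalent) → 0 H
  atom 4: F (halogen, monovalent) → 0 H
  atom 5: C, bond orders sum to 3 (valence 4) → 1 H
  atom 6: C, bond orders sum to 3 (valence 4) → 1 H
  atom 7: C, bond orders sum to 1 (valence 4) → 3 H
  atom 8: C, bond orders sum to 3 (valence 4) → 1 H
  atom 9: F (halogen, monovalent) → 0 H
  atom 10: C, bond orders sum to 2 (valence 4) → 2 H
  atom 11: C, bond orders sum to 2 (valence 4) → 2 H
  atom 12: C, bond orders sum to 3 (valence 4) → 1 H
  atom 13: C, bond orders sum to 4 (valence 4) → 0 H
  atom 14: O, bond orders sum to 2 (valence 2) → 0 H
  atom 15: O, bond orders sum to 2 (valence 2) → 0 H
  atom 16: C, bond orders sum to 1 (valence 4) → 3 H
Total hydrogens: 14.

14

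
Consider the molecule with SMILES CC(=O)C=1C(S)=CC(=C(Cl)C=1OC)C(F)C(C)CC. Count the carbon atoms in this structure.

14

Count every carbon token in the SMILES (each C, including those in ring-closure positions and inside branches).
Carbon count: 14.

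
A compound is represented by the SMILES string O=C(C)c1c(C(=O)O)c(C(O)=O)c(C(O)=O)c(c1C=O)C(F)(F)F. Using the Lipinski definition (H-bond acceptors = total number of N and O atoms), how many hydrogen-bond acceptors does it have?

8

N atoms: 0; O atoms: 8.
Lipinski HBA = 0 + 8 = 8.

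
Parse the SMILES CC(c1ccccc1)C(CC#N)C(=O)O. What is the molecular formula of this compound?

Walk through each heavy atom and fill implicit hydrogens from standard valence (C 4, N 3, O 2, S 2, halogen 1); for lowercase aromatic atoms, an aromatic c carries 1 H when it has two neighbours and 0 H with three, and aromatic n carries 0 H:
  atom 1: C, bond orders sum to 1 (valence 4) → 3 H
  atom 2: C, bond orders sum to 3 (valence 4) → 1 H
  atom 3: aromatic c, 3 neighbours → 0 H
  atom 4: aromatic c, 2 neighbours → 1 H
  atom 5: aromatic c, 2 neighbours → 1 H
  atom 6: aromatic c, 2 neighbours → 1 H
  atom 7: aromatic c, 2 neighbours → 1 H
  atom 8: aromatic c, 2 neighbours → 1 H
  atom 9: C, bond orders sum to 3 (valence 4) → 1 H
  atom 10: C, bond orders sum to 2 (valence 4) → 2 H
  atom 11: C, bond orders sum to 4 (valence 4) → 0 H
  atom 12: N, bond orders sum to 3 (valence 3) → 0 H
  atom 13: C, bond orders sum to 4 (valence 4) → 0 H
  atom 14: O, bond orders sum to 2 (valence 2) → 0 H
  atom 15: O, bond orders sum to 1 (valence 2) → 1 H
Totals → C:12, H:13, N:1, O:2.

C12H13NO2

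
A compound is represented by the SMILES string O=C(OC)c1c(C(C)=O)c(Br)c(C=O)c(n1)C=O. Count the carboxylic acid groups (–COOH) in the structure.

Scan the SMILES for the carboxylic acid motif — none present.
Groups that are present: 2 aldehyde, 1 ester, 1 ketone.

0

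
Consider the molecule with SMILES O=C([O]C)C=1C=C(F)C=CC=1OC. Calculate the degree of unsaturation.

5

Molecular formula: C9H9FO3.
DoU = (2C + 2 + N − H − X) / 2, where X is the halogen count and O/S are ignored.
    = (2·9 + 2 + 0 − 9 − 1) / 2 = 10 / 2 = 5.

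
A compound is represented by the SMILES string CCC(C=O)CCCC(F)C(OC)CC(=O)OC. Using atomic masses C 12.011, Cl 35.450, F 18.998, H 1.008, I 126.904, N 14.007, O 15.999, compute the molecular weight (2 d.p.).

262.32 g/mol

First, the molecular formula is C13H23FO4 (counting implicit H from valence).
  C: 13 × 12.011 = 156.143
  F: 1 × 18.998 = 18.998
  H: 23 × 1.008 = 23.184
  O: 4 × 15.999 = 63.996
Sum: 13×12.011 + 1×18.998 + 23×1.008 + 4×15.999 = 262.321 → 262.32 g/mol.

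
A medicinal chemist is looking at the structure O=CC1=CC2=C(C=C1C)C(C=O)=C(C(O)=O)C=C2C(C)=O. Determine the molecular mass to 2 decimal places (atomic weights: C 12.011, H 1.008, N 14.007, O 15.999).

284.27 g/mol

First, the molecular formula is C16H12O5 (counting implicit H from valence).
  C: 16 × 12.011 = 192.176
  H: 12 × 1.008 = 12.096
  O: 5 × 15.999 = 79.995
Sum: 16×12.011 + 12×1.008 + 5×15.999 = 284.267 → 284.27 g/mol.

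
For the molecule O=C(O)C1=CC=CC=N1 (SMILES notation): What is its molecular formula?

C6H5NO2

Walk through each heavy atom and fill implicit hydrogens from standard valence (C 4, N 3, O 2, S 2, halogen 1):
  atom 1: O, bond orders sum to 2 (valence 2) → 0 H
  atom 2: C, bond orders sum to 4 (valence 4) → 0 H
  atom 3: O, bond orders sum to 1 (valence 2) → 1 H
  atom 4: C, bond orders sum to 4 (valence 4) → 0 H
  atom 5: C, bond orders sum to 3 (valence 4) → 1 H
  atom 6: C, bond orders sum to 3 (valence 4) → 1 H
  atom 7: C, bond orders sum to 3 (valence 4) → 1 H
  atom 8: C, bond orders sum to 3 (valence 4) → 1 H
  atom 9: N, bond orders sum to 3 (valence 3) → 0 H
Totals → C:6, H:5, N:1, O:2.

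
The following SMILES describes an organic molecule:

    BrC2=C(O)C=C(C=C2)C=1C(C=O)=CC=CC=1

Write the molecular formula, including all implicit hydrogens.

Walk through each heavy atom and fill implicit hydrogens from standard valence (C 4, N 3, O 2, S 2, halogen 1):
  atom 1: Br (halogen, monovalent) → 0 H
  atom 2: C, bond orders sum to 4 (valence 4) → 0 H
  atom 3: C, bond orders sum to 4 (valence 4) → 0 H
  atom 4: O, bond orders sum to 1 (valence 2) → 1 H
  atom 5: C, bond orders sum to 3 (valence 4) → 1 H
  atom 6: C, bond orders sum to 4 (valence 4) → 0 H
  atom 7: C, bond orders sum to 3 (valence 4) → 1 H
  atom 8: C, bond orders sum to 3 (valence 4) → 1 H
  atom 9: C, bond orders sum to 4 (valence 4) → 0 H
  atom 10: C, bond orders sum to 4 (valence 4) → 0 H
  atom 11: C, bond orders sum to 3 (valence 4) → 1 H
  atom 12: O, bond orders sum to 2 (valence 2) → 0 H
  atom 13: C, bond orders sum to 3 (valence 4) → 1 H
  atom 14: C, bond orders sum to 3 (valence 4) → 1 H
  atom 15: C, bond orders sum to 3 (valence 4) → 1 H
  atom 16: C, bond orders sum to 3 (valence 4) → 1 H
Totals → C:13, H:9, Br:1, O:2.

C13H9BrO2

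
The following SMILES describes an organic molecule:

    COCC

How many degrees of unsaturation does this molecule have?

0

Degree of unsaturation = (number of rings) + (number of π bonds).
Ring closures in the SMILES: 0.
π bonds: none → 0 DoU from unsaturation.
Total DoU = 0 + 0 = 0.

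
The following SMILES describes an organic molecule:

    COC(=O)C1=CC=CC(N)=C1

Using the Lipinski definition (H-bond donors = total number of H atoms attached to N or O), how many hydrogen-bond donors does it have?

Donors: find every N or O and count the H atoms it carries.
  atom 2 (O): bond orders sum to 2 → 0 H
  atom 4 (O): bond orders sum to 2 → 0 H
  atom 10 (N): bond orders sum to 1 → 2 H
Lipinski HBD = 2.

2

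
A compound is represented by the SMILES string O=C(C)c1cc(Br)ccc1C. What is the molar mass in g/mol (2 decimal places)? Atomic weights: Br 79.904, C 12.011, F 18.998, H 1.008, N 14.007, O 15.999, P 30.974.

213.07 g/mol

First, the molecular formula is C9H9BrO (counting implicit H from valence).
  Br: 1 × 79.904 = 79.904
  C: 9 × 12.011 = 108.099
  H: 9 × 1.008 = 9.072
  O: 1 × 15.999 = 15.999
Sum: 1×79.904 + 9×12.011 + 9×1.008 + 1×15.999 = 213.074 → 213.07 g/mol.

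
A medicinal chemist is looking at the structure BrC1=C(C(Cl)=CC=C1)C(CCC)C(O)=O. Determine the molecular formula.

Walk through each heavy atom and fill implicit hydrogens from standard valence (C 4, N 3, O 2, S 2, halogen 1):
  atom 1: Br (halogen, monovalent) → 0 H
  atom 2: C, bond orders sum to 4 (valence 4) → 0 H
  atom 3: C, bond orders sum to 4 (valence 4) → 0 H
  atom 4: C, bond orders sum to 4 (valence 4) → 0 H
  atom 5: Cl (halogen, monovalent) → 0 H
  atom 6: C, bond orders sum to 3 (valence 4) → 1 H
  atom 7: C, bond orders sum to 3 (valence 4) → 1 H
  atom 8: C, bond orders sum to 3 (valence 4) → 1 H
  atom 9: C, bond orders sum to 3 (valence 4) → 1 H
  atom 10: C, bond orders sum to 2 (valence 4) → 2 H
  atom 11: C, bond orders sum to 2 (valence 4) → 2 H
  atom 12: C, bond orders sum to 1 (valence 4) → 3 H
  atom 13: C, bond orders sum to 4 (valence 4) → 0 H
  atom 14: O, bond orders sum to 1 (valence 2) → 1 H
  atom 15: O, bond orders sum to 2 (valence 2) → 0 H
Totals → C:11, H:12, Br:1, Cl:1, O:2.

C11H12BrClO2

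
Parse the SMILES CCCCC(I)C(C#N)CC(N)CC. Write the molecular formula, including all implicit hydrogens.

C11H21IN2

Walk through each heavy atom and fill implicit hydrogens from standard valence (C 4, N 3, O 2, S 2, halogen 1):
  atom 1: C, bond orders sum to 1 (valence 4) → 3 H
  atom 2: C, bond orders sum to 2 (valence 4) → 2 H
  atom 3: C, bond orders sum to 2 (valence 4) → 2 H
  atom 4: C, bond orders sum to 2 (valence 4) → 2 H
  atom 5: C, bond orders sum to 3 (valence 4) → 1 H
  atom 6: I (halogen, monovalent) → 0 H
  atom 7: C, bond orders sum to 3 (valence 4) → 1 H
  atom 8: C, bond orders sum to 4 (valence 4) → 0 H
  atom 9: N, bond orders sum to 3 (valence 3) → 0 H
  atom 10: C, bond orders sum to 2 (valence 4) → 2 H
  atom 11: C, bond orders sum to 3 (valence 4) → 1 H
  atom 12: N, bond orders sum to 1 (valence 3) → 2 H
  atom 13: C, bond orders sum to 2 (valence 4) → 2 H
  atom 14: C, bond orders sum to 1 (valence 4) → 3 H
Totals → C:11, H:21, I:1, N:2.
In Hill order: C11H21IN2.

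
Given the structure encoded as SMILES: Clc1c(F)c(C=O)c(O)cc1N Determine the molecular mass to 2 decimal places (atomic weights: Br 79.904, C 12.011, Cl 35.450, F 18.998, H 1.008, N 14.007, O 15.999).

189.57 g/mol

First, the molecular formula is C7H5ClFNO2 (counting implicit H from valence).
  C: 7 × 12.011 = 84.077
  Cl: 1 × 35.450 = 35.450
  F: 1 × 18.998 = 18.998
  H: 5 × 1.008 = 5.040
  N: 1 × 14.007 = 14.007
  O: 2 × 15.999 = 31.998
Sum: 7×12.011 + 1×35.450 + 1×18.998 + 5×1.008 + 1×14.007 + 2×15.999 = 189.570 → 189.57 g/mol.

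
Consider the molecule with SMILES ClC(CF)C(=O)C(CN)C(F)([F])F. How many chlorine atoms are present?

Scan the SMILES for Cl atoms (remember two-letter symbols like Cl and Br are single atoms).
Chlorine count: 1.

1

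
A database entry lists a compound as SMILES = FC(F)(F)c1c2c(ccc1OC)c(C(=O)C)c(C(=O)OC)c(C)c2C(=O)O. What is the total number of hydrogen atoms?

Walk through each heavy atom and fill implicit hydrogens from standard valence (C 4, N 3, O 2, S 2, halogen 1); for lowercase aromatic atoms, an aromatic c carries 1 H when it has two neighbours and 0 H with three, and aromatic n carries 0 H:
  atom 1: F (halogen, monovalent) → 0 H
  atom 2: C, bond orders sum to 4 (valence 4) → 0 H
  atom 3: F (halogen, monovalent) → 0 H
  atom 4: F (halogen, monovalent) → 0 H
  atom 5: aromatic c, 3 neighbours → 0 H
  atom 6: aromatic c, 3 neighbours → 0 H
  atom 7: aromatic c, 3 neighbours → 0 H
  atom 8: aromatic c, 2 neighbours → 1 H
  atom 9: aromatic c, 2 neighbours → 1 H
  atom 10: aromatic c, 3 neighbours → 0 H
  atom 11: O, bond orders sum to 2 (valence 2) → 0 H
  atom 12: C, bond orders sum to 1 (valence 4) → 3 H
  atom 13: aromatic c, 3 neighbours → 0 H
  atom 14: C, bond orders sum to 4 (valence 4) → 0 H
  atom 15: O, bond orders sum to 2 (valence 2) → 0 H
  atom 16: C, bond orders sum to 1 (valence 4) → 3 H
  atom 17: aromatic c, 3 neighbours → 0 H
  atom 18: C, bond orders sum to 4 (valence 4) → 0 H
  atom 19: O, bond orders sum to 2 (valence 2) → 0 H
  atom 20: O, bond orders sum to 2 (valence 2) → 0 H
  atom 21: C, bond orders sum to 1 (valence 4) → 3 H
  atom 22: aromatic c, 3 neighbours → 0 H
  atom 23: C, bond orders sum to 1 (valence 4) → 3 H
  atom 24: aromatic c, 3 neighbours → 0 H
  atom 25: C, bond orders sum to 4 (valence 4) → 0 H
  atom 26: O, bond orders sum to 2 (valence 2) → 0 H
  atom 27: O, bond orders sum to 1 (valence 2) → 1 H
Total hydrogens: 15.

15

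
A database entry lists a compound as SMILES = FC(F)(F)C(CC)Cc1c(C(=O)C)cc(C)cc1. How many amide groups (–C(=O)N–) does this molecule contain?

Scan the SMILES for the amide motif — none present.
Groups that are present: 1 ketone.

0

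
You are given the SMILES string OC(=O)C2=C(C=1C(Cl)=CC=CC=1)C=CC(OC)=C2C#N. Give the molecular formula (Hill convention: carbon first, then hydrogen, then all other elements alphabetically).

Walk through each heavy atom and fill implicit hydrogens from standard valence (C 4, N 3, O 2, S 2, halogen 1):
  atom 1: O, bond orders sum to 1 (valence 2) → 1 H
  atom 2: C, bond orders sum to 4 (valence 4) → 0 H
  atom 3: O, bond orders sum to 2 (valence 2) → 0 H
  atom 4: C, bond orders sum to 4 (valence 4) → 0 H
  atom 5: C, bond orders sum to 4 (valence 4) → 0 H
  atom 6: C, bond orders sum to 4 (valence 4) → 0 H
  atom 7: C, bond orders sum to 4 (valence 4) → 0 H
  atom 8: Cl (halogen, monovalent) → 0 H
  atom 9: C, bond orders sum to 3 (valence 4) → 1 H
  atom 10: C, bond orders sum to 3 (valence 4) → 1 H
  atom 11: C, bond orders sum to 3 (valence 4) → 1 H
  atom 12: C, bond orders sum to 3 (valence 4) → 1 H
  atom 13: C, bond orders sum to 3 (valence 4) → 1 H
  atom 14: C, bond orders sum to 3 (valence 4) → 1 H
  atom 15: C, bond orders sum to 4 (valence 4) → 0 H
  atom 16: O, bond orders sum to 2 (valence 2) → 0 H
  atom 17: C, bond orders sum to 1 (valence 4) → 3 H
  atom 18: C, bond orders sum to 4 (valence 4) → 0 H
  atom 19: C, bond orders sum to 4 (valence 4) → 0 H
  atom 20: N, bond orders sum to 3 (valence 3) → 0 H
Totals → C:15, H:10, Cl:1, N:1, O:3.
In Hill order: C15H10ClNO3.

C15H10ClNO3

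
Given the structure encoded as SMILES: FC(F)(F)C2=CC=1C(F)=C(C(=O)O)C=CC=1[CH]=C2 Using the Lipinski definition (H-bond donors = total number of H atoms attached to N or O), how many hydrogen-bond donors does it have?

Donors: find every N or O and count the H atoms it carries.
  atom 12 (O): bond orders sum to 2 → 0 H
  atom 13 (O): bond orders sum to 1 → 1 H
Lipinski HBD = 1.

1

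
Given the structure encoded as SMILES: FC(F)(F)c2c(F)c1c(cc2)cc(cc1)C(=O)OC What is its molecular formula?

C13H8F4O2

Walk through each heavy atom and fill implicit hydrogens from standard valence (C 4, N 3, O 2, S 2, halogen 1); for lowercase aromatic atoms, an aromatic c carries 1 H when it has two neighbours and 0 H with three, and aromatic n carries 0 H:
  atom 1: F (halogen, monovalent) → 0 H
  atom 2: C, bond orders sum to 4 (valence 4) → 0 H
  atom 3: F (halogen, monovalent) → 0 H
  atom 4: F (halogen, monovalent) → 0 H
  atom 5: aromatic c, 3 neighbours → 0 H
  atom 6: aromatic c, 3 neighbours → 0 H
  atom 7: F (halogen, monovalent) → 0 H
  atom 8: aromatic c, 3 neighbours → 0 H
  atom 9: aromatic c, 3 neighbours → 0 H
  atom 10: aromatic c, 2 neighbours → 1 H
  atom 11: aromatic c, 2 neighbours → 1 H
  atom 12: aromatic c, 2 neighbours → 1 H
  atom 13: aromatic c, 3 neighbours → 0 H
  atom 14: aromatic c, 2 neighbours → 1 H
  atom 15: aromatic c, 2 neighbours → 1 H
  atom 16: C, bond orders sum to 4 (valence 4) → 0 H
  atom 17: O, bond orders sum to 2 (valence 2) → 0 H
  atom 18: O, bond orders sum to 2 (valence 2) → 0 H
  atom 19: C, bond orders sum to 1 (valence 4) → 3 H
Totals → C:13, H:8, F:4, O:2.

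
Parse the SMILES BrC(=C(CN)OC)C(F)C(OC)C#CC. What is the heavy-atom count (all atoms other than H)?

Every atom symbol written in the SMILES (organic subset) is one heavy atom; implicit H are not written.
Heavy atoms by element → Br:1, C:10, F:1, N:1, O:2.
Total: 15.

15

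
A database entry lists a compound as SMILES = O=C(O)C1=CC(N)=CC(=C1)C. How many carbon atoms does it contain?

8

Count every carbon token in the SMILES (each C, including those in ring-closure positions and inside branches).
Carbon count: 8.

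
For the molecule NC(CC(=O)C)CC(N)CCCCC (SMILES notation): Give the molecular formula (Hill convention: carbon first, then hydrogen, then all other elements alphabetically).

C11H24N2O

Walk through each heavy atom and fill implicit hydrogens from standard valence (C 4, N 3, O 2, S 2, halogen 1):
  atom 1: N, bond orders sum to 1 (valence 3) → 2 H
  atom 2: C, bond orders sum to 3 (valence 4) → 1 H
  atom 3: C, bond orders sum to 2 (valence 4) → 2 H
  atom 4: C, bond orders sum to 4 (valence 4) → 0 H
  atom 5: O, bond orders sum to 2 (valence 2) → 0 H
  atom 6: C, bond orders sum to 1 (valence 4) → 3 H
  atom 7: C, bond orders sum to 2 (valence 4) → 2 H
  atom 8: C, bond orders sum to 3 (valence 4) → 1 H
  atom 9: N, bond orders sum to 1 (valence 3) → 2 H
  atom 10: C, bond orders sum to 2 (valence 4) → 2 H
  atom 11: C, bond orders sum to 2 (valence 4) → 2 H
  atom 12: C, bond orders sum to 2 (valence 4) → 2 H
  atom 13: C, bond orders sum to 2 (valence 4) → 2 H
  atom 14: C, bond orders sum to 1 (valence 4) → 3 H
Totals → C:11, H:24, N:2, O:1.
In Hill order: C11H24N2O.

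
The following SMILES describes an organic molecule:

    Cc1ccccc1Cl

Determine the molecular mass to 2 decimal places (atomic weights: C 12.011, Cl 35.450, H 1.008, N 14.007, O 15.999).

126.58 g/mol

First, the molecular formula is C7H7Cl (counting implicit H from valence).
  C: 7 × 12.011 = 84.077
  Cl: 1 × 35.450 = 35.450
  H: 7 × 1.008 = 7.056
Sum: 7×12.011 + 1×35.450 + 7×1.008 = 126.583 → 126.58 g/mol.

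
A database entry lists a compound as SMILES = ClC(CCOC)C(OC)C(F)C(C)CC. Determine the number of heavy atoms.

Every atom symbol written in the SMILES (organic subset) is one heavy atom; implicit H are not written.
Heavy atoms by element → C:11, Cl:1, F:1, O:2.
Total: 15.

15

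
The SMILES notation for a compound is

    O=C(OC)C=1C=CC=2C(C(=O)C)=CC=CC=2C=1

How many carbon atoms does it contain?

Count every carbon token in the SMILES (each C, including those in ring-closure positions and inside branches).
Carbon count: 14.

14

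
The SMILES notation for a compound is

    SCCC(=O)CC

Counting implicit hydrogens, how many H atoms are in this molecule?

Walk through each heavy atom and fill implicit hydrogens from standard valence (C 4, N 3, O 2, S 2, halogen 1):
  atom 1: S, bond orders sum to 1 (valence 2) → 1 H
  atom 2: C, bond orders sum to 2 (valence 4) → 2 H
  atom 3: C, bond orders sum to 2 (valence 4) → 2 H
  atom 4: C, bond orders sum to 4 (valence 4) → 0 H
  atom 5: O, bond orders sum to 2 (valence 2) → 0 H
  atom 6: C, bond orders sum to 2 (valence 4) → 2 H
  atom 7: C, bond orders sum to 1 (valence 4) → 3 H
Total hydrogens: 10.

10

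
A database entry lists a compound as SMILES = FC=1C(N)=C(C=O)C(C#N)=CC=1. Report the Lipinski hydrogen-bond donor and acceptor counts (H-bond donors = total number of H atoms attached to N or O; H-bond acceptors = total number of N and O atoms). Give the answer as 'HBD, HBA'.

2, 3

Donors: find every N or O and count the H atoms it carries.
  atom 4 (N): bond orders sum to 1 → 2 H
  atom 7 (O): bond orders sum to 2 → 0 H
  atom 10 (N): bond orders sum to 3 → 0 H
Lipinski HBD = 2.
Acceptors: N atoms = 2, O atoms = 1 → HBA = 3.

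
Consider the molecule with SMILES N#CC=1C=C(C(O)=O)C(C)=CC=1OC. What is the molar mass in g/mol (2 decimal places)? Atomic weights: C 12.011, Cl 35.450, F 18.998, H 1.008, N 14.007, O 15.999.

191.19 g/mol

First, the molecular formula is C10H9NO3 (counting implicit H from valence).
  C: 10 × 12.011 = 120.110
  H: 9 × 1.008 = 9.072
  N: 1 × 14.007 = 14.007
  O: 3 × 15.999 = 47.997
Sum: 10×12.011 + 9×1.008 + 1×14.007 + 3×15.999 = 191.186 → 191.19 g/mol.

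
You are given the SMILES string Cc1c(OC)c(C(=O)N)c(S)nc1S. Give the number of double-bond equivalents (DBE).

Molecular formula: C8H10N2O2S2.
DoU = (2C + 2 + N − H − X) / 2, where X is the halogen count and O/S are ignored.
    = (2·8 + 2 + 2 − 10 − 0) / 2 = 10 / 2 = 5.

5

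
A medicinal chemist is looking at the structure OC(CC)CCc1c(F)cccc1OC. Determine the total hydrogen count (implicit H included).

Walk through each heavy atom and fill implicit hydrogens from standard valence (C 4, N 3, O 2, S 2, halogen 1); for lowercase aromatic atoms, an aromatic c carries 1 H when it has two neighbours and 0 H with three, and aromatic n carries 0 H:
  atom 1: O, bond orders sum to 1 (valence 2) → 1 H
  atom 2: C, bond orders sum to 3 (valence 4) → 1 H
  atom 3: C, bond orders sum to 2 (valence 4) → 2 H
  atom 4: C, bond orders sum to 1 (valence 4) → 3 H
  atom 5: C, bond orders sum to 2 (valence 4) → 2 H
  atom 6: C, bond orders sum to 2 (valence 4) → 2 H
  atom 7: aromatic c, 3 neighbours → 0 H
  atom 8: aromatic c, 3 neighbours → 0 H
  atom 9: F (halogen, monovalent) → 0 H
  atom 10: aromatic c, 2 neighbours → 1 H
  atom 11: aromatic c, 2 neighbours → 1 H
  atom 12: aromatic c, 2 neighbours → 1 H
  atom 13: aromatic c, 3 neighbours → 0 H
  atom 14: O, bond orders sum to 2 (valence 2) → 0 H
  atom 15: C, bond orders sum to 1 (valence 4) → 3 H
Total hydrogens: 17.

17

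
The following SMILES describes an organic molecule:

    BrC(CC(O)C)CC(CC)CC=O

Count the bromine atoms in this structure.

1

Scan the SMILES for Br atoms (remember two-letter symbols like Cl and Br are single atoms).
Bromine count: 1.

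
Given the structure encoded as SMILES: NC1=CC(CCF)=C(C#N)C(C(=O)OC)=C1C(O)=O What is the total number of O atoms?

Scan the SMILES for O atoms (remember two-letter symbols like Cl and Br are single atoms).
Oxygen count: 4.

4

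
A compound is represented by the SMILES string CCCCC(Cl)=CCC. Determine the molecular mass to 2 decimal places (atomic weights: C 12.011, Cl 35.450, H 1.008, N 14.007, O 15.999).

First, the molecular formula is C8H15Cl (counting implicit H from valence).
  C: 8 × 12.011 = 96.088
  Cl: 1 × 35.450 = 35.450
  H: 15 × 1.008 = 15.120
Sum: 8×12.011 + 1×35.450 + 15×1.008 = 146.658 → 146.66 g/mol.

146.66 g/mol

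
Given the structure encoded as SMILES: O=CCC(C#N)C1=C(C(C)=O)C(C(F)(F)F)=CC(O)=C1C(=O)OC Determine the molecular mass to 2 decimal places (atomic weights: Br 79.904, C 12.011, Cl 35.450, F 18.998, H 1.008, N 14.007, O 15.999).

343.26 g/mol

First, the molecular formula is C15H12F3NO5 (counting implicit H from valence).
  C: 15 × 12.011 = 180.165
  F: 3 × 18.998 = 56.994
  H: 12 × 1.008 = 12.096
  N: 1 × 14.007 = 14.007
  O: 5 × 15.999 = 79.995
Sum: 15×12.011 + 3×18.998 + 12×1.008 + 1×14.007 + 5×15.999 = 343.257 → 343.26 g/mol.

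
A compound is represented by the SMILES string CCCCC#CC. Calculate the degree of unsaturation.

Degree of unsaturation = (number of rings) + (number of π bonds).
Ring closures in the SMILES: 0.
π bonds: 1 triple bond (each 2 DoU) → 2 DoU from unsaturation.
Total DoU = 0 + 2 = 2.

2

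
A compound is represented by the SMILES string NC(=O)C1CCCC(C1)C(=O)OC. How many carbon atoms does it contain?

9

Count every carbon token in the SMILES (each C, including those in ring-closure positions and inside branches).
Carbon count: 9.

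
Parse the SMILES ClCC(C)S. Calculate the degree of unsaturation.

Molecular formula: C3H7ClS.
DoU = (2C + 2 + N − H − X) / 2, where X is the halogen count and O/S are ignored.
    = (2·3 + 2 + 0 − 7 − 1) / 2 = 0 / 2 = 0.

0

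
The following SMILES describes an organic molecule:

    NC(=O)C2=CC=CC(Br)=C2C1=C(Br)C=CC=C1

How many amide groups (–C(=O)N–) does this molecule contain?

The amide motif appears at heavy-atom position 2 in the SMILES.
Amide count: 1.

1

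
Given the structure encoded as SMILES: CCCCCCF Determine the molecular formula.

C6H13F

Walk through each heavy atom and fill implicit hydrogens from standard valence (C 4, N 3, O 2, S 2, halogen 1):
  atom 1: C, bond orders sum to 1 (valence 4) → 3 H
  atom 2: C, bond orders sum to 2 (valence 4) → 2 H
  atom 3: C, bond orders sum to 2 (valence 4) → 2 H
  atom 4: C, bond orders sum to 2 (valence 4) → 2 H
  atom 5: C, bond orders sum to 2 (valence 4) → 2 H
  atom 6: C, bond orders sum to 2 (valence 4) → 2 H
  atom 7: F (halogen, monovalent) → 0 H
Totals → C:6, H:13, F:1.
In Hill order: C6H13F.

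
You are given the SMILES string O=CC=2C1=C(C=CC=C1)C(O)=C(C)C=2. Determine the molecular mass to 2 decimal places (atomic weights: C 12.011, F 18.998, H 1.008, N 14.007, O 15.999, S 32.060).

186.21 g/mol

First, the molecular formula is C12H10O2 (counting implicit H from valence).
  C: 12 × 12.011 = 144.132
  H: 10 × 1.008 = 10.080
  O: 2 × 15.999 = 31.998
Sum: 12×12.011 + 10×1.008 + 2×15.999 = 186.210 → 186.21 g/mol.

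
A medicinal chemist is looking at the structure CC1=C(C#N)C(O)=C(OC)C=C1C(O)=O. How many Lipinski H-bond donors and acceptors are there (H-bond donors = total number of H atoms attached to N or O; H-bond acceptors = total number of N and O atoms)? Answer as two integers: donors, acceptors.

2, 5

Donors: find every N or O and count the H atoms it carries.
  atom 5 (N): bond orders sum to 3 → 0 H
  atom 7 (O): bond orders sum to 1 → 1 H
  atom 9 (O): bond orders sum to 2 → 0 H
  atom 14 (O): bond orders sum to 1 → 1 H
  atom 15 (O): bond orders sum to 2 → 0 H
Lipinski HBD = 2.
Acceptors: N atoms = 1, O atoms = 4 → HBA = 5.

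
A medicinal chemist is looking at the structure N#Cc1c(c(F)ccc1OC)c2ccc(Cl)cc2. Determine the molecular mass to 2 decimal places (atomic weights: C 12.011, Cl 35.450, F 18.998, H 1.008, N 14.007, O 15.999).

First, the molecular formula is C14H9ClFNO (counting implicit H from valence).
  C: 14 × 12.011 = 168.154
  Cl: 1 × 35.450 = 35.450
  F: 1 × 18.998 = 18.998
  H: 9 × 1.008 = 9.072
  N: 1 × 14.007 = 14.007
  O: 1 × 15.999 = 15.999
Sum: 14×12.011 + 1×35.450 + 1×18.998 + 9×1.008 + 1×14.007 + 1×15.999 = 261.680 → 261.68 g/mol.

261.68 g/mol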